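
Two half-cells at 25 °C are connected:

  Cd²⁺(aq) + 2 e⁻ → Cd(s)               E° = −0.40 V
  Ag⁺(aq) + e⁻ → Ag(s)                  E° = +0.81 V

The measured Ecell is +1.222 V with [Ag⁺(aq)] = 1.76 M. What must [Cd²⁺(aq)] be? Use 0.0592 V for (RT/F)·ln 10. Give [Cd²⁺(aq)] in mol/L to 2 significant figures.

1.2 M

The Ag⁺/Ag couple has the larger reduction potential, so it is the cathode: E°cell = +0.81 − (−0.40) = +1.21 V and n = 2.
From the Nernst equation, log Q = n(E° − E)/0.0592 = 2·(+1.21 − (+1.222))/0.0592 = −0.405.
For 2 Ag⁺(aq) + Cd(s) → 2 Ag(s) + Cd²⁺(aq), the reaction quotient is Q = [Cd²⁺(aq)] / [Ag⁺(aq)]^2.
Substituting the known concentrations and solving, log [Cd²⁺(aq)] = 0.086 and [Cd²⁺(aq)] = 1.2 M.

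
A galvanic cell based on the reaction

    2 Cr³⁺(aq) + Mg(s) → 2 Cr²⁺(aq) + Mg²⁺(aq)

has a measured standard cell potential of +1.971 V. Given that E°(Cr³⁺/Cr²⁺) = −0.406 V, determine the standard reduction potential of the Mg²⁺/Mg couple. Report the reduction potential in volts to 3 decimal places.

−2.377 V

In the reaction as written the Cr³⁺/Cr²⁺ couple is reduced (cathode) and Mg²⁺/Mg is oxidized (anode), so E°cell = E°(Cr³⁺/Cr²⁺) − E°(Mg²⁺/Mg).
E°(Mg²⁺/Mg) = E°(cathode) − E°cell = −0.406 − (+1.971) = −2.377 V.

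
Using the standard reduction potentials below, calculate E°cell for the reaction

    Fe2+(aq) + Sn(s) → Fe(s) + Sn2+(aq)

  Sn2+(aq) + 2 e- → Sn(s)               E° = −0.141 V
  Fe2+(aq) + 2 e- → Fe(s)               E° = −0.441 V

−0.300 V

Fe2+(aq) gains electrons, so the Fe²⁺/Fe couple is the cathode; the Sn²⁺/Sn couple is the anode.
E°cell = E°(cathode) − E°(anode) = −0.441 − (−0.141) = −0.300 V.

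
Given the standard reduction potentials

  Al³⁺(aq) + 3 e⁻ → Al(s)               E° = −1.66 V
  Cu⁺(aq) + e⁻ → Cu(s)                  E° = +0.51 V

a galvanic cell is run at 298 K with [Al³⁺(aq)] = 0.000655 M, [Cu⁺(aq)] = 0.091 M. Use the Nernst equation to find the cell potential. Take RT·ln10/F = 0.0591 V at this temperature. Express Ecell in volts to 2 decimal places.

Cu⁺/Cu is reduced (cathode, E° = +0.51 V) and Al³⁺/Al is oxidized (anode).
The standard potential is +0.51 − (−1.66) = +2.17 V and the balanced reaction transfers n = 3 electrons.
Balancing gives 3 Cu⁺(aq) + Al(s) → 3 Cu(s) + Al³⁺(aq); hence Q = [Al³⁺(aq)] / [Cu⁺(aq)]^3 = 0.869 (log Q = −0.061).
E = E° − (0.0591/n)·log Q = +2.17 − (0.0591/3)(−0.061) = +2.17 V.

+2.17 V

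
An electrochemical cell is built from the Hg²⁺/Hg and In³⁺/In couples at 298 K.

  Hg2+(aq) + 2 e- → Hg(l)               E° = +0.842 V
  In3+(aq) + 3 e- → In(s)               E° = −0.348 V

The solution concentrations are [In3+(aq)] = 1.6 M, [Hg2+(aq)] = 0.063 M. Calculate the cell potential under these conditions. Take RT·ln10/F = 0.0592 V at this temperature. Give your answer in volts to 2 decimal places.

+1.15 V

Hg²⁺/Hg is reduced (cathode, E° = +0.842 V) and In³⁺/In is oxidized (anode).
E°cell = E°cat − E°an = +0.842 − (−0.348) = +1.190 V; n = 6.
The balanced reaction is 3 Hg2+(aq) + 2 In(s) → 3 Hg(l) + 2 In3+(aq), so Q = [In3+(aq)]^2 / [Hg2+(aq)]^3 = 1.02×10^4 and log Q = 4.010.
Applying E = E° − (RT ln10/nF)·log Q gives +1.190 − (0.0592/6)(4.010) = +1.15 V.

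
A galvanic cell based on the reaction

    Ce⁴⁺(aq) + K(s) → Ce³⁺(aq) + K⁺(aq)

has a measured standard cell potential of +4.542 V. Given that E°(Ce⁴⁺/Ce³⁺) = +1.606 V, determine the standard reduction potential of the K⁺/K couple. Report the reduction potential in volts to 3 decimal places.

−2.936 V

In the reaction as written the Ce⁴⁺/Ce³⁺ couple is reduced (cathode) and K⁺/K is oxidized (anode), so E°cell = E°(Ce⁴⁺/Ce³⁺) − E°(K⁺/K).
E°(K⁺/K) = E°(cathode) − E°cell = +1.606 − (+4.542) = −2.936 V.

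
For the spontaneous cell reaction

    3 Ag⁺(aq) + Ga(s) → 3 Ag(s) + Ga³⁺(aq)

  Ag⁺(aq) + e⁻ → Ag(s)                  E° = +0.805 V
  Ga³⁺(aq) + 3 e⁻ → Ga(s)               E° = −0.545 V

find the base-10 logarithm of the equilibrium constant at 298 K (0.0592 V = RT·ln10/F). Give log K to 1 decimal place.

log K = 68.4

The Ag⁺/Ag couple is reduced (cathode); E°cell = +0.805 − (−0.545) = +1.350 V with n = 3.
At equilibrium E = 0, so log K = nE°cell / 0.0592 = (3)(+1.350) / 0.0592 = 68.4.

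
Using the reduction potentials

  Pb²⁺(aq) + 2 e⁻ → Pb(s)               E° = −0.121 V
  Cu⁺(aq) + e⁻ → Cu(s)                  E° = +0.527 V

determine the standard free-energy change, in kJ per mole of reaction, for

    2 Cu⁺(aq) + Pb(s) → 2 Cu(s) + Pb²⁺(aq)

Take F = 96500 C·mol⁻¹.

−125 kJ/mol

In the reaction as written Cu⁺(aq) is reduced, so the Cu⁺/Cu couple is the cathode and Pb²⁺/Pb is the anode.
E°cell = +0.527 − (−0.121) = +0.648 V; balancing electrons gives n = 2.
ΔG° = −nFE°cell = −(2)(96500)(+0.648) J/mol = −125 kJ/mol.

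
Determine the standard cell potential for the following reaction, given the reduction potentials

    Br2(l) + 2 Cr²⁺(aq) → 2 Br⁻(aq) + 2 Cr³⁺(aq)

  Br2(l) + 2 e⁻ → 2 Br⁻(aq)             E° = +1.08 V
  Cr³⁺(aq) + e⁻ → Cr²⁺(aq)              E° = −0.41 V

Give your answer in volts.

+1.49 V

Br2(l) gains electrons, so the Br₂/Br⁻ couple is the cathode; the Cr³⁺/Cr²⁺ couple is the anode.
E°cell = E°(cathode) − E°(anode) = +1.08 − (−0.41) = +1.49 V.
The positive value indicates the reaction is spontaneous as written.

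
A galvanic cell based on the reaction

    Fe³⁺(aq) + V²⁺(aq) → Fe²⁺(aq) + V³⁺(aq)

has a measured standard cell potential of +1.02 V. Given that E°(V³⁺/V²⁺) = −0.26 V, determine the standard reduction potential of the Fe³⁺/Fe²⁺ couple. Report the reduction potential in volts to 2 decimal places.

In the reaction as written the Fe³⁺/Fe²⁺ couple is reduced (cathode) and V³⁺/V²⁺ is oxidized (anode), so E°cell = E°(Fe³⁺/Fe²⁺) − E°(V³⁺/V²⁺).
E°(Fe³⁺/Fe²⁺) = E°cell + E°(anode) = +1.02 + (−0.26) = +0.76 V.

+0.76 V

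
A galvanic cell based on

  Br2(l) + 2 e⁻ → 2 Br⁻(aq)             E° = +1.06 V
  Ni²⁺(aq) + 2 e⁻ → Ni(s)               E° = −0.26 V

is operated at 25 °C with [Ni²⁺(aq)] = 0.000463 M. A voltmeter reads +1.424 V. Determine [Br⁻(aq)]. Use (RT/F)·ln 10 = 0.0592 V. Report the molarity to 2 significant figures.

0.81 M

With Br₂/Br⁻ at the cathode and Ni²⁺/Ni at the anode, E°cell = +1.06 − (−0.26) = +1.32 V (n = 2).
From the Nernst equation, log Q = n(E° − E)/0.0592 = 2·(+1.32 − (+1.424))/0.0592 = −3.514.
For Br2(l) + Ni(s) → 2 Br⁻(aq) + Ni²⁺(aq), the reaction quotient is Q = [Br⁻(aq)]^2·[Ni²⁺(aq)].
Isolating [Br⁻(aq)] in Q = 10^{−3.514} yields log [Br⁻(aq)] = −0.090, i.e. 0.81 M.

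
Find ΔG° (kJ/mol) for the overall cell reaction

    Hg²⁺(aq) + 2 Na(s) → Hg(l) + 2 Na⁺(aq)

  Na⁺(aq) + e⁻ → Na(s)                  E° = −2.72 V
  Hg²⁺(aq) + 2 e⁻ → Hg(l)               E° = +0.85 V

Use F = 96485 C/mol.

In the reaction as written Hg²⁺(aq) is reduced, so the Hg²⁺/Hg couple is the cathode and Na⁺/Na is the anode.
E°cell = +0.85 − (−2.72) = +3.57 V; balancing electrons gives n = 2.
ΔG° = −nFE°cell = −(2)(96485)(+3.57) J/mol = −689 kJ/mol.

−689 kJ/mol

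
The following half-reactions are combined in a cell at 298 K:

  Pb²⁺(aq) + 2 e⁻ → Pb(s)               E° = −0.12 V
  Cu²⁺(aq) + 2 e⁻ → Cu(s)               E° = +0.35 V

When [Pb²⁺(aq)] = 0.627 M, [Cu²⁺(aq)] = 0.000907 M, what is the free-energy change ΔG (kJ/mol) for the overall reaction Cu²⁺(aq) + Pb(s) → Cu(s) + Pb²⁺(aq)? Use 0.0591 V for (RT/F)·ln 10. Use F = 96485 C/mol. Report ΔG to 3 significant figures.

E°cell = +0.35 − (−0.12) = +0.47 V; the balanced reaction transfers n = 2 electrons.
Q = [Pb²⁺(aq)] / [Cu²⁺(aq)] = 691, so log Q = 2.840 and E = +0.47 − (0.0591/2)(2.840) = +0.3861 V.
ΔG = −nFE = −(2)(96485)(+0.3861) J/mol = −74.5 kJ/mol.

−74.5 kJ/mol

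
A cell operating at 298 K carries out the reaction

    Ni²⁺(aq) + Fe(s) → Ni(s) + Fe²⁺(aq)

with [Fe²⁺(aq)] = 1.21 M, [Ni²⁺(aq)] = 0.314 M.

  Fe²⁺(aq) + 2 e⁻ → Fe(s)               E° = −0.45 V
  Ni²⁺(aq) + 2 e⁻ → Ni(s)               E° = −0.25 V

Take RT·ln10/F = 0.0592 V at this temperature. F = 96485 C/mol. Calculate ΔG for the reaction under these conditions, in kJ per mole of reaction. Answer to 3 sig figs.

E°cell = −0.25 − (−0.45) = +0.20 V; the balanced reaction transfers n = 2 electrons.
Here Q = [Fe²⁺(aq)] / [Ni²⁺(aq)] = 3.85 (log Q = 0.586), giving E = +0.20 − (0.0592/2)·(0.586) = +0.1827 V.
Then ΔG = −nFE = −2 × 96485 × +0.1827 J/mol = −35.3 kJ/mol.

−35.3 kJ/mol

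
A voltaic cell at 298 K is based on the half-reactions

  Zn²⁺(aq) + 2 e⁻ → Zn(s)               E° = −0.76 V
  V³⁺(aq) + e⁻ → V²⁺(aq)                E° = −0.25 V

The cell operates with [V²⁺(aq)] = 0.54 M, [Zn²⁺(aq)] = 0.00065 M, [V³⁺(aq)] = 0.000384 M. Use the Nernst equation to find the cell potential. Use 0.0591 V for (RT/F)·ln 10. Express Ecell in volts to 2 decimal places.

The V³⁺/V²⁺ couple has the more positive E°, so it is the cathode; Zn²⁺/Zn is the anode.
E°cell = −0.25 − (−0.76) = +0.51 V, with n = 2 electrons transferred.
For the overall reaction 2 V³⁺(aq) + Zn(s) → 2 V²⁺(aq) + Zn²⁺(aq), Q = ([V²⁺(aq)]^2·[Zn²⁺(aq)]) / [V³⁺(aq)]^2 = 1.29×10^3, giving log Q = 3.109.
E = E° − (0.0591/n)·log Q = +0.51 − (0.0591/2)(3.109) = +0.42 V.

+0.42 V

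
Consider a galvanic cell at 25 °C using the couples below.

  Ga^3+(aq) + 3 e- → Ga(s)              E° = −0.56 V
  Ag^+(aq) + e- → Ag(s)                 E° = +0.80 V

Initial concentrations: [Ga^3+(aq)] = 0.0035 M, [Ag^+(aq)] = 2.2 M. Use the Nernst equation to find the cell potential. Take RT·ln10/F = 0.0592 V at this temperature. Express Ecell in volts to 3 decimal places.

Since E°(Ag⁺/Ag) > E°(Ga³⁺/Ga), Ag⁺/Ag serves as the cathode.
E°cell = E°cat − E°an = +0.80 − (−0.56) = +1.36 V; n = 3.
Balancing gives 3 Ag^+(aq) + Ga(s) → 3 Ag(s) + Ga^3+(aq); hence Q = [Ga^3+(aq)] / [Ag^+(aq)]^3 = 0.000329 (log Q = −3.483).
Applying E = E° − (RT ln10/nF)·log Q gives +1.36 − (0.0592/3)(−3.483) = +1.429 V.

+1.429 V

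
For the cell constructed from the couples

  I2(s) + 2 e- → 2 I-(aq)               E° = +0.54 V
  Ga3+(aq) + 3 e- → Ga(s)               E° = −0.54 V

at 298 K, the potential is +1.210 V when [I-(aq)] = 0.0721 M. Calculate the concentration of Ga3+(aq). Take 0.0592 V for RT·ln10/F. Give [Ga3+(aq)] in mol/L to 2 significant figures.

0.00069 M

With I₂/I⁻ at the cathode and Ga³⁺/Ga at the anode, E°cell = +0.54 − (−0.54) = +1.08 V (n = 6).
From the Nernst equation, log Q = n(E° − E)/0.0592 = 6·(+1.08 − (+1.210))/0.0592 = −13.176.
Balancing electrons gives 3 I2(s) + 2 Ga(s) → 6 I-(aq) + 2 Ga3+(aq); thus Q = [I-(aq)]^6·[Ga3+(aq)]^2.
Isolating [Ga3+(aq)] in Q = 10^{−13.176} yields log [Ga3+(aq)] = −3.162, i.e. 0.00069 M.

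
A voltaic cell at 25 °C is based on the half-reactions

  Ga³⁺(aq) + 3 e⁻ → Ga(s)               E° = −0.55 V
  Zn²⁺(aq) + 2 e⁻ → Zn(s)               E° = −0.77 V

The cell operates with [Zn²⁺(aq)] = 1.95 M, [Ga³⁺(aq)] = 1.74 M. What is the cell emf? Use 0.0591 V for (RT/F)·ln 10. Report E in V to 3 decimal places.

+0.216 V

Ga³⁺/Ga is reduced (cathode, E° = −0.55 V) and Zn²⁺/Zn is oxidized (anode).
E°cell = E°cat − E°an = −0.55 − (−0.77) = +0.22 V; n = 6.
The balanced reaction is 2 Ga³⁺(aq) + 3 Zn(s) → 2 Ga(s) + 3 Zn²⁺(aq), so Q = [Zn²⁺(aq)]^3 / [Ga³⁺(aq)]^2 = 2.45 and log Q = 0.389.
E = E° − (0.0591/n)·log Q = +0.22 − (0.0591/6)(0.389) = +0.216 V.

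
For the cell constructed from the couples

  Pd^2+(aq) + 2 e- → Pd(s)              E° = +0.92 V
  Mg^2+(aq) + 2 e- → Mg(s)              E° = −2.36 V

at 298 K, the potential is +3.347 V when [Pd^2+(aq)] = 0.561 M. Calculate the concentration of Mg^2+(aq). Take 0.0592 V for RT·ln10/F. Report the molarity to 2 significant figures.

Pd²⁺/Pd is the cathode (higher E°); E°cell = +0.92 − (−2.36) = +3.28 V with n = 2.
From the Nernst equation, log Q = n(E° − E)/0.0592 = 2·(+3.28 − (+3.347))/0.0592 = −2.264.
Balancing electrons gives Pd^2+(aq) + Mg(s) → Pd(s) + Mg^2+(aq); thus Q = [Mg^2+(aq)] / [Pd^2+(aq)].
Isolating [Mg^2+(aq)] in Q = 10^{−2.264} yields log [Mg^2+(aq)] = −2.515, i.e. 0.0031 M.

0.0031 M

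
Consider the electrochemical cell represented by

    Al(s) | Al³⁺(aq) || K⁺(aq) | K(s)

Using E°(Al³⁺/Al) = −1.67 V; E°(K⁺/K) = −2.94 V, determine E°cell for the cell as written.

By convention the left-hand electrode in cell notation is the anode (oxidation) and the right-hand electrode is the cathode (reduction).
E°cell = E°(right) − E°(left) = −2.94 − (−1.67) = −1.27 V.
The negative sign shows that, as written, the cell would require an external voltage to drive the reaction.

−1.27 V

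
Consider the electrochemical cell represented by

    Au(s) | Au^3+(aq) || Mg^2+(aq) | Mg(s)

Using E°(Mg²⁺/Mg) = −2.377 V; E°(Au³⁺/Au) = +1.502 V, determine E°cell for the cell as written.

By convention the left-hand electrode in cell notation is the anode (oxidation) and the right-hand electrode is the cathode (reduction).
E°cell = E°(right) − E°(left) = −2.377 − (+1.502) = −3.879 V.
The negative sign shows that, as written, the cell would require an external voltage to drive the reaction.

−3.879 V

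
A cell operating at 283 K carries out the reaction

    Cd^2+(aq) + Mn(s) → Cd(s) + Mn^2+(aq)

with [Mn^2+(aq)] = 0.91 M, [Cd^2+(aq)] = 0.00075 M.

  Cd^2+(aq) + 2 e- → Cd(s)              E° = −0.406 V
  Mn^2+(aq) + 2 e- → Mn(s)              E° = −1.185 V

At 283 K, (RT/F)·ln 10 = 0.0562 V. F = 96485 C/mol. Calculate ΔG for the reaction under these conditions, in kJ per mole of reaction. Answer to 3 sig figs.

−134 kJ/mol

The standard cell potential is −0.406 − (−1.185) = +0.779 V, with n = 2 electrons in the balanced equation.
Here Q = [Mn^2+(aq)] / [Cd^2+(aq)] = 1.21×10^3 (log Q = 3.084), giving E = +0.779 − (0.0562/2)·(3.084) = +0.6923 V.
ΔG = −nFE = −(2)(96485)(+0.6923) J/mol = −134 kJ/mol.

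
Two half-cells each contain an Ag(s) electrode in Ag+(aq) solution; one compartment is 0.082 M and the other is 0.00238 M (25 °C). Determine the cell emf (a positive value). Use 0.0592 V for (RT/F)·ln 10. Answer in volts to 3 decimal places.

0.091 V

For a concentration cell E°cell = 0, since both electrodes use the same couple.
The compartment with the higher Ag+(aq) concentration (0.082 M) acts as the cathode; ions are reduced there and produced at the dilute (0.00238 M) anode.
With n = 1, Ecell = −(0.0592/1)·log([dilute]/[conc]) = −(0.0592/1)·log(0.00238/0.082) = +0.091 V.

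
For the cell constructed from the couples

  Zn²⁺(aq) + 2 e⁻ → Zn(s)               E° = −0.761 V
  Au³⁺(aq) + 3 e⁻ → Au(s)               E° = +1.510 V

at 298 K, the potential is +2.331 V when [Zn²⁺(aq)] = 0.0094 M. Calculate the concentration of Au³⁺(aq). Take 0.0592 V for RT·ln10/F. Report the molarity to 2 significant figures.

1.0 M

Au³⁺/Au is the cathode (higher E°); E°cell = +1.510 − (−0.761) = +2.271 V with n = 6.
Since E = E° − (0.0592/n)·log Q, log Q = n(E° − E)/0.0592 = −6.081.
The balanced reaction is 2 Au³⁺(aq) + 3 Zn(s) → 2 Au(s) + 3 Zn²⁺(aq), so Q = [Zn²⁺(aq)]^3 / [Au³⁺(aq)]^2.
Isolating [Au³⁺(aq)] in Q = 10^{−6.081} yields log [Au³⁺(aq)] = 0.000, i.e. 1.0 M.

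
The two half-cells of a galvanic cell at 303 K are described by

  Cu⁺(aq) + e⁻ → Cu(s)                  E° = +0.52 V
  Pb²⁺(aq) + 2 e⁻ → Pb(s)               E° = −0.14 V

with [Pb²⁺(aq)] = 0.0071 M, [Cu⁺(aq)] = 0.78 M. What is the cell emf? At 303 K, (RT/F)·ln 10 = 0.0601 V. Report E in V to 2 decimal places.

+0.72 V

Since E°(Cu⁺/Cu) > E°(Pb²⁺/Pb), Cu⁺/Cu serves as the cathode.
E°cell = +0.52 − (−0.14) = +0.66 V, with n = 2 electrons transferred.
Balancing gives 2 Cu⁺(aq) + Pb(s) → 2 Cu(s) + Pb²⁺(aq); hence Q = [Pb²⁺(aq)] / [Cu⁺(aq)]^2 = 0.0117 (log Q = −1.933).
By the Nernst equation, E = +0.66 − (0.0601/2)·(−1.933) = +0.72 V.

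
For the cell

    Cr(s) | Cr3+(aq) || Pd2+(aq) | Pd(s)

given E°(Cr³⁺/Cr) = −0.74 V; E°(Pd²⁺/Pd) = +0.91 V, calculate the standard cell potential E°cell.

+1.65 V

By convention the left-hand electrode in cell notation is the anode (oxidation) and the right-hand electrode is the cathode (reduction).
E°cell = E°(right) − E°(left) = +0.91 − (−0.74) = +1.65 V.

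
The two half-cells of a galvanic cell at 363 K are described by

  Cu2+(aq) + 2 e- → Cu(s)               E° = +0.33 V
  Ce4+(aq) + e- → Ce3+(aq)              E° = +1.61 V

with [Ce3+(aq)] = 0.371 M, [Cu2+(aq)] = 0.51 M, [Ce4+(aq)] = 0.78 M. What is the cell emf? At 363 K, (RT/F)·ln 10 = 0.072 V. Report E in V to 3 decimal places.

Ce⁴⁺/Ce³⁺ is reduced (cathode, E° = +1.61 V) and Cu²⁺/Cu is oxidized (anode).
E°cell = E°cat − E°an = +1.61 − (+0.33) = +1.28 V; n = 2.
For the overall reaction 2 Ce4+(aq) + Cu(s) → 2 Ce3+(aq) + Cu2+(aq), Q = ([Ce3+(aq)]^2·[Cu2+(aq)]) / [Ce4+(aq)]^2 = 0.115, giving log Q = −0.938.
E = E° − (0.072/n)·log Q = +1.28 − (0.072/2)(−0.938) = +1.314 V.

+1.314 V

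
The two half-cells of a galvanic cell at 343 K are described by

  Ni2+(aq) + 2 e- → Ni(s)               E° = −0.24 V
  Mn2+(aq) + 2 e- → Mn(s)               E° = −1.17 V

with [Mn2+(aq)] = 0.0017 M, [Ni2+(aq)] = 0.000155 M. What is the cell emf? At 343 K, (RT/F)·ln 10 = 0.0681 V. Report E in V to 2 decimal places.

The Ni²⁺/Ni couple has the more positive E°, so it is the cathode; Mn²⁺/Mn is the anode.
E°cell = −0.24 − (−1.17) = +0.93 V, with n = 2 electrons transferred.
The balanced reaction is Ni2+(aq) + Mn(s) → Ni(s) + Mn2+(aq), so Q = [Mn2+(aq)] / [Ni2+(aq)] = 11 and log Q = 1.040.
E = E° − (0.0681/n)·log Q = +0.93 − (0.0681/2)(1.040) = +0.89 V.

+0.89 V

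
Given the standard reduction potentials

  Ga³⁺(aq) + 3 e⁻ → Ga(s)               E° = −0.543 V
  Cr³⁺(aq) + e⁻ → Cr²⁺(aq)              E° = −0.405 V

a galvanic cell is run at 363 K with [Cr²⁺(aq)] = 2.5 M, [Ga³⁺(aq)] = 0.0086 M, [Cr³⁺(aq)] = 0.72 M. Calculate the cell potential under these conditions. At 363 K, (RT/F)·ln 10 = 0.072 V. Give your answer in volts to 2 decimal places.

Cr³⁺/Cr²⁺ is reduced (cathode, E° = −0.405 V) and Ga³⁺/Ga is oxidized (anode).
E°cell = E°cat − E°an = −0.405 − (−0.543) = +0.138 V; n = 3.
Balancing gives 3 Cr³⁺(aq) + Ga(s) → 3 Cr²⁺(aq) + Ga³⁺(aq); hence Q = ([Cr²⁺(aq)]^3·[Ga³⁺(aq)]) / [Cr³⁺(aq)]^3 = 0.36 (log Q = −0.444).
E = E° − (0.072/n)·log Q = +0.138 − (0.072/3)(−0.444) = +0.15 V.

+0.15 V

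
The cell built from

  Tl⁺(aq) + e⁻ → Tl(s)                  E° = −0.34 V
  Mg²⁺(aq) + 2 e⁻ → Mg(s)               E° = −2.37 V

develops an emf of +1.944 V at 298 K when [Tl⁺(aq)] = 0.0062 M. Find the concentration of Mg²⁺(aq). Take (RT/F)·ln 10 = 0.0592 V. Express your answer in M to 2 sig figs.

0.031 M

The Tl⁺/Tl couple has the larger reduction potential, so it is the cathode: E°cell = −0.34 − (−2.37) = +2.03 V and n = 2.
From the Nernst equation, log Q = n(E° − E)/0.0592 = 2·(+2.03 − (+1.944))/0.0592 = 2.905.
Balancing electrons gives 2 Tl⁺(aq) + Mg(s) → 2 Tl(s) + Mg²⁺(aq); thus Q = [Mg²⁺(aq)] / [Tl⁺(aq)]^2.
Solving for the unknown gives log [Mg²⁺(aq)] = −1.510, so [Mg²⁺(aq)] ≈ 0.031 M.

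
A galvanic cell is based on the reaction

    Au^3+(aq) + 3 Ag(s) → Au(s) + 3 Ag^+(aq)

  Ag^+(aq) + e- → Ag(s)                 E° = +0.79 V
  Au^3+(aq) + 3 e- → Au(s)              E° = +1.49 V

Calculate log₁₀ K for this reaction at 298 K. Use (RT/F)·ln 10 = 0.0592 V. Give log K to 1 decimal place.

The Au³⁺/Au couple is reduced (cathode); E°cell = +1.49 − (+0.79) = +0.70 V with n = 3.
At equilibrium E = 0, so log K = nE°cell / 0.0592 = (3)(+0.70) / 0.0592 = 35.5.

log K = 35.5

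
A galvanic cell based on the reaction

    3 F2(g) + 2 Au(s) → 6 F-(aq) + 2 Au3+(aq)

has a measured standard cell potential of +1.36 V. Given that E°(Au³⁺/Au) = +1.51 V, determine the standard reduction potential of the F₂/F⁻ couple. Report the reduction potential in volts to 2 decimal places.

+2.87 V

In the reaction as written the F₂/F⁻ couple is reduced (cathode) and Au³⁺/Au is oxidized (anode), so E°cell = E°(F₂/F⁻) − E°(Au³⁺/Au).
E°(F₂/F⁻) = E°cell + E°(anode) = +1.36 + (+1.51) = +2.87 V.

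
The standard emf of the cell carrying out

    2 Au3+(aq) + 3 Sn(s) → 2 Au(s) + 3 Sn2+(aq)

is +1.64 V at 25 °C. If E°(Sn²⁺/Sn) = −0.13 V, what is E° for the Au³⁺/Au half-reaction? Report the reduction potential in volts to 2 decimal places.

In the reaction as written the Au³⁺/Au couple is reduced (cathode) and Sn²⁺/Sn is oxidized (anode), so E°cell = E°(Au³⁺/Au) − E°(Sn²⁺/Sn).
E°(Au³⁺/Au) = E°cell + E°(anode) = +1.64 + (−0.13) = +1.51 V.

+1.51 V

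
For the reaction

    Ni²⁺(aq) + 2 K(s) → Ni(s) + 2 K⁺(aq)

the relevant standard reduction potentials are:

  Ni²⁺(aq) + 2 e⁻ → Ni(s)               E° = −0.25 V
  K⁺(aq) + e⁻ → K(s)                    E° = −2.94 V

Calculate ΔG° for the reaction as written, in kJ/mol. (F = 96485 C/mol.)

In the reaction as written Ni²⁺(aq) is reduced, so the Ni²⁺/Ni couple is the cathode and K⁺/K is the anode.
E°cell = −0.25 − (−2.94) = +2.69 V; balancing electrons gives n = 2.
ΔG° = −nFE°cell = −(2)(96485)(+2.69) J/mol = −519 kJ/mol.

−519 kJ/mol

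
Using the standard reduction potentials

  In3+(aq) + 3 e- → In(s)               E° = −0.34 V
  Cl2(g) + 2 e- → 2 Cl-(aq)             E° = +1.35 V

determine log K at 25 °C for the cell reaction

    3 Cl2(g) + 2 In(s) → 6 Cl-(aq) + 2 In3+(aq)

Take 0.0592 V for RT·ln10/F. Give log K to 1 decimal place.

The Cl₂/Cl⁻ couple is reduced (cathode); E°cell = +1.35 − (−0.34) = +1.69 V with n = 6.
At equilibrium E = 0, so log K = nE°cell / 0.0592 = (6)(+1.69) / 0.0592 = 171.3.

log K = 171.3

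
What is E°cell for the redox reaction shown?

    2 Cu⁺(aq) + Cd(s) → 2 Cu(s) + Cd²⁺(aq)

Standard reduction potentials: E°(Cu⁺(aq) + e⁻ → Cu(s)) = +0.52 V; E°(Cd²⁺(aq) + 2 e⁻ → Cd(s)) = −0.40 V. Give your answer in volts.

In the reaction as written, Cu⁺(aq) is reduced (cathode) and Cd²⁺(aq) is produced by oxidation at the anode.
E°cell = E°(cathode) − E°(anode) = +0.52 − (−0.40) = +0.92 V.

+0.92 V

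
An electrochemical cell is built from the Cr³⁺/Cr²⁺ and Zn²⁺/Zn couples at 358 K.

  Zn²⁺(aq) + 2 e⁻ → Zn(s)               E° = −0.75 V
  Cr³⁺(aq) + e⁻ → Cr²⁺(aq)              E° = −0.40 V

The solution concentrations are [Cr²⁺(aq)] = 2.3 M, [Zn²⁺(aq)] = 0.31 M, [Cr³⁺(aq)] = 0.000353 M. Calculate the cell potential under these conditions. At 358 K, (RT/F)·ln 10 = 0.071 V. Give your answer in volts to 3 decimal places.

+0.097 V

Cr³⁺/Cr²⁺ is reduced (cathode, E° = −0.40 V) and Zn²⁺/Zn is oxidized (anode).
E°cell = E°cat − E°an = −0.40 − (−0.75) = +0.35 V; n = 2.
Balancing gives 2 Cr³⁺(aq) + Zn(s) → 2 Cr²⁺(aq) + Zn²⁺(aq); hence Q = ([Cr²⁺(aq)]^2·[Zn²⁺(aq)]) / [Cr³⁺(aq)]^2 = 1.32×10^7 (log Q = 7.119).
E = E° − (0.071/n)·log Q = +0.35 − (0.071/2)(7.119) = +0.097 V.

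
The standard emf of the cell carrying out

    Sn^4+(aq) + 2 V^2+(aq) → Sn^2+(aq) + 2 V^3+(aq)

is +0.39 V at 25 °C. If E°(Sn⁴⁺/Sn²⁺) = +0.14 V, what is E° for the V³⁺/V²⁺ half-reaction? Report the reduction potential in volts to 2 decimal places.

−0.25 V

In the reaction as written the Sn⁴⁺/Sn²⁺ couple is reduced (cathode) and V³⁺/V²⁺ is oxidized (anode), so E°cell = E°(Sn⁴⁺/Sn²⁺) − E°(V³⁺/V²⁺).
E°(V³⁺/V²⁺) = E°(cathode) − E°cell = +0.14 − (+0.39) = −0.25 V.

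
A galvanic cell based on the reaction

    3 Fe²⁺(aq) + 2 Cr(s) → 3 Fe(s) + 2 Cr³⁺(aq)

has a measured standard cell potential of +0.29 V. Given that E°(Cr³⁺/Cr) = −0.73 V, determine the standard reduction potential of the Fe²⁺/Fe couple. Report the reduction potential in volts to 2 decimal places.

−0.44 V

In the reaction as written the Fe²⁺/Fe couple is reduced (cathode) and Cr³⁺/Cr is oxidized (anode), so E°cell = E°(Fe²⁺/Fe) − E°(Cr³⁺/Cr).
E°(Fe²⁺/Fe) = E°cell + E°(anode) = +0.29 + (−0.73) = −0.44 V.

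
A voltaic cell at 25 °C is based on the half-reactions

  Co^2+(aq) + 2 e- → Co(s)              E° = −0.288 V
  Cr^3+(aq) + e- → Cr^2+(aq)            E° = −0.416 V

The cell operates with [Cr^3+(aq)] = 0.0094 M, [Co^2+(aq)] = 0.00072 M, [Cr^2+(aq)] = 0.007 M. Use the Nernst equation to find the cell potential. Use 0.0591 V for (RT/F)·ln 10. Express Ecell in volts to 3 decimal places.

+0.028 V

Since E°(Co²⁺/Co) > E°(Cr³⁺/Cr²⁺), Co²⁺/Co serves as the cathode.
E°cell = −0.288 − (−0.416) = +0.128 V, with n = 2 electrons transferred.
For the overall reaction Co^2+(aq) + 2 Cr^2+(aq) → Co(s) + 2 Cr^3+(aq), Q = [Cr^3+(aq)]^2 / ([Co^2+(aq)]·[Cr^2+(aq)]^2) = 2.5×10^3, giving log Q = 3.399.
By the Nernst equation, E = +0.128 − (0.0591/2)·(3.399) = +0.028 V.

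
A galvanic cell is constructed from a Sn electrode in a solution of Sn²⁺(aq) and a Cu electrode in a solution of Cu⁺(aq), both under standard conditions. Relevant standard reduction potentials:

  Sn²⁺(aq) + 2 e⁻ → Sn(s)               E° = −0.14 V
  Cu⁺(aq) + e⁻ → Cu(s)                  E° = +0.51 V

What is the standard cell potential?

+0.65 V

Of the two couples in this cell, the one with the more positive reduction potential is reduced at the cathode: here that is Cu⁺/Cu (+0.51 V); Sn²⁺/Sn (−0.14 V) is the anode.
E°cell = E°(cathode) − E°(anode) = +0.51 − (−0.14) = +0.65 V.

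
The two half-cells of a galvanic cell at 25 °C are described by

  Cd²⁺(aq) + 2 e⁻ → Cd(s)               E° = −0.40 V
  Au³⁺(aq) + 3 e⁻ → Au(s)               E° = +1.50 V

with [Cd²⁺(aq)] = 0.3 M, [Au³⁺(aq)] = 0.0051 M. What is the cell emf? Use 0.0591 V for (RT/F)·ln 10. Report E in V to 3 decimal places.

+1.870 V

Au³⁺/Au is reduced (cathode, E° = +1.50 V) and Cd²⁺/Cd is oxidized (anode).
E°cell = +1.50 − (−0.40) = +1.90 V, with n = 6 electrons transferred.
The balanced reaction is 2 Au³⁺(aq) + 3 Cd(s) → 2 Au(s) + 3 Cd²⁺(aq), so Q = [Cd²⁺(aq)]^3 / [Au³⁺(aq)]^2 = 1.04×10^3 and log Q = 3.016.
E = E° − (0.0591/n)·log Q = +1.90 − (0.0591/6)(3.016) = +1.870 V.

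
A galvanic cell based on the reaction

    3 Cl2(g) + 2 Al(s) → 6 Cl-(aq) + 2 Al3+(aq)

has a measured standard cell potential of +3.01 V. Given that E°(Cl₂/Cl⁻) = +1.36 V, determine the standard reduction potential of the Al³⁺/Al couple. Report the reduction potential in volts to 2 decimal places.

−1.65 V

In the reaction as written the Cl₂/Cl⁻ couple is reduced (cathode) and Al³⁺/Al is oxidized (anode), so E°cell = E°(Cl₂/Cl⁻) − E°(Al³⁺/Al).
E°(Al³⁺/Al) = E°(cathode) − E°cell = +1.36 − (+3.01) = −1.65 V.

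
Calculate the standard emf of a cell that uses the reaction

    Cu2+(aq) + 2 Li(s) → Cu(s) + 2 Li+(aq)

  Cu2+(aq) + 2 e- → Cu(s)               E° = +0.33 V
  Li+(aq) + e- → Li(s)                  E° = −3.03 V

Cu2+(aq) gains electrons, so the Cu²⁺/Cu couple is the cathode; the Li⁺/Li couple is the anode.
E°cell = E°(cathode) − E°(anode) = +0.33 − (−3.03) = +3.36 V.

+3.36 V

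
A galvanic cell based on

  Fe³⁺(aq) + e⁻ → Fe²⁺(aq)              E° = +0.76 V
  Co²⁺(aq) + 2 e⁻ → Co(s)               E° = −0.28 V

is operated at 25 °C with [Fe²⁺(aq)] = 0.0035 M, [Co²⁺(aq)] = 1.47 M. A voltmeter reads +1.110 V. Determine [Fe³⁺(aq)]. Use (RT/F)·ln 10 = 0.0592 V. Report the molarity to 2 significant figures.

With Fe³⁺/Fe²⁺ at the cathode and Co²⁺/Co at the anode, E°cell = +0.76 − (−0.28) = +1.04 V (n = 2).
Rearranging E = E° − (0.0592/n)·log Q gives log Q = 2(+1.04 − (+1.110))/0.0592 = −2.365.
Balancing electrons gives 2 Fe³⁺(aq) + Co(s) → 2 Fe²⁺(aq) + Co²⁺(aq); thus Q = ([Fe²⁺(aq)]^2·[Co²⁺(aq)]) / [Fe³⁺(aq)]^2.
Solving for the unknown gives log [Fe³⁺(aq)] = −1.190, so [Fe³⁺(aq)] ≈ 0.065 M.

0.065 M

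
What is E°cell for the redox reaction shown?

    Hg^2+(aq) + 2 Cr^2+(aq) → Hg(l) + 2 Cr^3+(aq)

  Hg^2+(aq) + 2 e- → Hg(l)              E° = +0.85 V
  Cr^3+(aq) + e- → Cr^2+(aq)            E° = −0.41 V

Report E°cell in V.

Hg^2+(aq) gains electrons, so the Hg²⁺/Hg couple is the cathode; the Cr³⁺/Cr²⁺ couple is the anode.
E°cell = E°(cathode) − E°(anode) = +0.85 − (−0.41) = +1.26 V.

+1.26 V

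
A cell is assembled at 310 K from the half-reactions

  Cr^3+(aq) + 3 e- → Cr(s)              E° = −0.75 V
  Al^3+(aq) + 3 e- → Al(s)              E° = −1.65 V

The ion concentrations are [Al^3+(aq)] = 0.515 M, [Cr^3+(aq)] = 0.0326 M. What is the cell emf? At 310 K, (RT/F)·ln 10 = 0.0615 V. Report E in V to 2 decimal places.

The Cr³⁺/Cr couple has the more positive E°, so it is the cathode; Al³⁺/Al is the anode.
E°cell = E°cat − E°an = −0.75 − (−1.65) = +0.90 V; n = 3.
Balancing gives Cr^3+(aq) + Al(s) → Cr(s) + Al^3+(aq); hence Q = [Al^3+(aq)] / [Cr^3+(aq)] = 15.8 (log Q = 1.199).
By the Nernst equation, E = +0.90 − (0.0615/3)·(1.199) = +0.88 V.

+0.88 V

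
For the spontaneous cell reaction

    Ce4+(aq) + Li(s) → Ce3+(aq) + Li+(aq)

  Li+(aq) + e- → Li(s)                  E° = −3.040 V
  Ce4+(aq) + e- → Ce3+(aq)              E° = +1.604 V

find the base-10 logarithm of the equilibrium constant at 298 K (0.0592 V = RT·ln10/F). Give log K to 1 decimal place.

log K = 78.4

The Ce⁴⁺/Ce³⁺ couple is reduced (cathode); E°cell = +1.604 − (−3.040) = +4.644 V with n = 1.
At equilibrium E = 0, so log K = nE°cell / 0.0592 = (1)(+4.644) / 0.0592 = 78.4.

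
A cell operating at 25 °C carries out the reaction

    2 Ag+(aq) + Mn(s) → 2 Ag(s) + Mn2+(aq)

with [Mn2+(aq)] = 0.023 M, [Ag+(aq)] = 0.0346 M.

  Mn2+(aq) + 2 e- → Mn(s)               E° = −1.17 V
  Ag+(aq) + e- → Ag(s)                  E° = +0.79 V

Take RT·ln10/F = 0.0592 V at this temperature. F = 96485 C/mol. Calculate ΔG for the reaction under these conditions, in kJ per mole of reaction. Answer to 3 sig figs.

The standard cell potential is +0.79 − (−1.17) = +1.96 V, with n = 2 electrons in the balanced equation.
Here Q = [Mn2+(aq)] / [Ag+(aq)]^2 = 19.2 (log Q = 1.284), giving E = +1.96 − (0.0592/2)·(1.284) = +1.9220 V.
ΔG = −nFE = −(2)(96485)(+1.9220) J/mol = −371 kJ/mol.

−371 kJ/mol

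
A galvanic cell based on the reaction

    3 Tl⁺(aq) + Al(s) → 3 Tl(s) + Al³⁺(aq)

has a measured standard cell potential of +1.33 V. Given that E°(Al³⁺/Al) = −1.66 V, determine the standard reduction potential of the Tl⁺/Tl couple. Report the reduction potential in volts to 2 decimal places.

−0.33 V

In the reaction as written the Tl⁺/Tl couple is reduced (cathode) and Al³⁺/Al is oxidized (anode), so E°cell = E°(Tl⁺/Tl) − E°(Al³⁺/Al).
E°(Tl⁺/Tl) = E°cell + E°(anode) = +1.33 + (−1.66) = −0.33 V.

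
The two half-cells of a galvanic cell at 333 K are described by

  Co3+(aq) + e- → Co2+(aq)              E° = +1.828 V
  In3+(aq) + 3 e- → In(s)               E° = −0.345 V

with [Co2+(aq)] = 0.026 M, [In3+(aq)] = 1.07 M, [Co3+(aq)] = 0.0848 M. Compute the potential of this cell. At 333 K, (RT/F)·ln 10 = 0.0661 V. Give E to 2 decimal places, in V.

+2.21 V

Since E°(Co³⁺/Co²⁺) > E°(In³⁺/In), Co³⁺/Co²⁺ serves as the cathode.
The standard potential is +1.828 − (−0.345) = +2.173 V and the balanced reaction transfers n = 3 electrons.
For the overall reaction 3 Co3+(aq) + In(s) → 3 Co2+(aq) + In3+(aq), Q = ([Co2+(aq)]^3·[In3+(aq)]) / [Co3+(aq)]^3 = 0.0308, giving log Q = −1.511.
Applying E = E° − (RT ln10/nF)·log Q gives +2.173 − (0.0661/3)(−1.511) = +2.21 V.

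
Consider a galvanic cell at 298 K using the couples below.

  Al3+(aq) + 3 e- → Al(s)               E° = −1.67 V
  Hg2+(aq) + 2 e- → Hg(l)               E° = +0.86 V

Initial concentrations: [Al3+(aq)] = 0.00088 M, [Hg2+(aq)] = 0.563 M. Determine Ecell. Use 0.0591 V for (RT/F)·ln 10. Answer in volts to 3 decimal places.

+2.583 V

Since E°(Hg²⁺/Hg) > E°(Al³⁺/Al), Hg²⁺/Hg serves as the cathode.
The standard potential is +0.86 − (−1.67) = +2.53 V and the balanced reaction transfers n = 6 electrons.
The balanced reaction is 3 Hg2+(aq) + 2 Al(s) → 3 Hg(l) + 2 Al3+(aq), so Q = [Al3+(aq)]^2 / [Hg2+(aq)]^3 = 4.34×10^−6 and log Q = −5.363.
E = E° − (0.0591/n)·log Q = +2.53 − (0.0591/6)(−5.363) = +2.583 V.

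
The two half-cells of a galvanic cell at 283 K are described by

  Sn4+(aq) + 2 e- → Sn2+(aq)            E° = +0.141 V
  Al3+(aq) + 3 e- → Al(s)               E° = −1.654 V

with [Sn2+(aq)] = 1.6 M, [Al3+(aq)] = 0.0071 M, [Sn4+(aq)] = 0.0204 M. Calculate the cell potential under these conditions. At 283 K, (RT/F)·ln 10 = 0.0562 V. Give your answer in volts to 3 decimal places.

Since E°(Sn⁴⁺/Sn²⁺) > E°(Al³⁺/Al), Sn⁴⁺/Sn²⁺ serves as the cathode.
The standard potential is +0.141 − (−1.654) = +1.795 V and the balanced reaction transfers n = 6 electrons.
The balanced reaction is 3 Sn4+(aq) + 2 Al(s) → 3 Sn2+(aq) + 2 Al3+(aq), so Q = ([Sn2+(aq)]^3·[Al3+(aq)]^2) / [Sn4+(aq)]^3 = 24.3 and log Q = 1.386.
Applying E = E° − (RT ln10/nF)·log Q gives +1.795 − (0.0562/6)(1.386) = +1.782 V.

+1.782 V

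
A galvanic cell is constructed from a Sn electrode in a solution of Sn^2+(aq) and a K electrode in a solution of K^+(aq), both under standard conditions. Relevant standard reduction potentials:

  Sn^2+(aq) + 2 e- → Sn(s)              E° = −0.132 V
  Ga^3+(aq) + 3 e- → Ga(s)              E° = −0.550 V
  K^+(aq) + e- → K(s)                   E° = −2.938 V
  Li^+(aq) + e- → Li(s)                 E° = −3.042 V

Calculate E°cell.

+2.806 V

The Sn²⁺/Sn couple has the higher E°, so Sn ion is reduced (cathode) and K is oxidized (anode).
E°cell = E°(cathode) − E°(anode) = −0.132 − (−2.938) = +2.806 V.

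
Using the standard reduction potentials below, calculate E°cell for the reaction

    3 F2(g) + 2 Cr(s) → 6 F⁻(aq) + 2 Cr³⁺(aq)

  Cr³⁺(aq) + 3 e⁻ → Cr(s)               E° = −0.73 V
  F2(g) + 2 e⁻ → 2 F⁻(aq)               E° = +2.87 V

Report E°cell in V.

In the reaction as written, F2(g) is reduced (cathode) and Cr³⁺(aq) is produced by oxidation at the anode.
E°cell = E°(cathode) − E°(anode) = +2.87 − (−0.73) = +3.60 V.
The positive value indicates the reaction is spontaneous as written.

+3.60 V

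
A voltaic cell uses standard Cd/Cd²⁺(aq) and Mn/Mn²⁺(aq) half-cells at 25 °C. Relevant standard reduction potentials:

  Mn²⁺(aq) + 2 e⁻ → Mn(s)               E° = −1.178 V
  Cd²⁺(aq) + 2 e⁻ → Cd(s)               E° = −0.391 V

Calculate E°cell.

+0.787 V

Of the two couples in this cell, the one with the more positive reduction potential is reduced at the cathode: here that is Cd²⁺/Cd (−0.391 V); Mn²⁺/Mn (−1.178 V) is the anode.
E°cell = E°(cathode) − E°(anode) = −0.391 − (−1.178) = +0.787 V.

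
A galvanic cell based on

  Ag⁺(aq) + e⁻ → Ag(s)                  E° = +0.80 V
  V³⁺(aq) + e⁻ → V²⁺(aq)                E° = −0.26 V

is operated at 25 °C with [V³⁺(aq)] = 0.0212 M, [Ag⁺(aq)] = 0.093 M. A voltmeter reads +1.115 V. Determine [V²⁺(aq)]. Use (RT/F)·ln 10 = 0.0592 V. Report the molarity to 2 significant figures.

With Ag⁺/Ag at the cathode and V³⁺/V²⁺ at the anode, E°cell = +0.80 − (−0.26) = +1.06 V (n = 1).
Since E = E° − (0.0592/n)·log Q, log Q = n(E° − E)/0.0592 = −0.929.
The balanced reaction is Ag⁺(aq) + V²⁺(aq) → Ag(s) + V³⁺(aq), so Q = [V³⁺(aq)] / ([Ag⁺(aq)]·[V²⁺(aq)]).
Isolating [V²⁺(aq)] in Q = 10^{−0.929} yields log [V²⁺(aq)] = 0.287, i.e. 1.9 M.

1.9 M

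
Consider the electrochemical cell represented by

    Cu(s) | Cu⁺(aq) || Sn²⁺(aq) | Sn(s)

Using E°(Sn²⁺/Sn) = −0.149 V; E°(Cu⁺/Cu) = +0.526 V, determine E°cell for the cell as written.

−0.675 V

By convention the left-hand electrode in cell notation is the anode (oxidation) and the right-hand electrode is the cathode (reduction).
E°cell = E°(right) − E°(left) = −0.149 − (+0.526) = −0.675 V.
The negative sign shows that, as written, the cell would require an external voltage to drive the reaction.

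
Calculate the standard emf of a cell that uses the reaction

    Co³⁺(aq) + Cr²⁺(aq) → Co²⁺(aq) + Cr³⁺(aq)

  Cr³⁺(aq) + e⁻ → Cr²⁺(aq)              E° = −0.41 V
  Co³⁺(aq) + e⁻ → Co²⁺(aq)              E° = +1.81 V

In the reaction as written, Co³⁺(aq) is reduced (cathode) and Cr³⁺(aq) is produced by oxidation at the anode.
E°cell = E°(cathode) − E°(anode) = +1.81 − (−0.41) = +2.22 V.
The positive value indicates the reaction is spontaneous as written.

+2.22 V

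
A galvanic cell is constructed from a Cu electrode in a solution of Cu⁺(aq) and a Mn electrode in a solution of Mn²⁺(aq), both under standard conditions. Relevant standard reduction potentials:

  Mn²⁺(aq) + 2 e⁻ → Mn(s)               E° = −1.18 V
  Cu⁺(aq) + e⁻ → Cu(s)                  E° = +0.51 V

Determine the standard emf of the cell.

+1.69 V

Of the two couples in this cell, the one with the more positive reduction potential is reduced at the cathode: here that is Cu⁺/Cu (+0.51 V); Mn²⁺/Mn (−1.18 V) is the anode.
E°cell = E°(cathode) − E°(anode) = +0.51 − (−1.18) = +1.69 V.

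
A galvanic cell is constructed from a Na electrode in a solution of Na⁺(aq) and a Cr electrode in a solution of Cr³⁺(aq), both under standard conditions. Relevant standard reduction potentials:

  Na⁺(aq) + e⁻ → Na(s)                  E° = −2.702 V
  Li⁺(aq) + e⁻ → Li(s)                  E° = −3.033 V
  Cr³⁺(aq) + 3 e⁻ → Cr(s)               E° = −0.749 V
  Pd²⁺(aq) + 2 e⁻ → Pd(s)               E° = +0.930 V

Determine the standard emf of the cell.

The Cr³⁺/Cr couple has the higher E°, so Cr ion is reduced (cathode) and Na is oxidized (anode).
E°cell = E°(cathode) − E°(anode) = −0.749 − (−2.702) = +1.953 V.

+1.953 V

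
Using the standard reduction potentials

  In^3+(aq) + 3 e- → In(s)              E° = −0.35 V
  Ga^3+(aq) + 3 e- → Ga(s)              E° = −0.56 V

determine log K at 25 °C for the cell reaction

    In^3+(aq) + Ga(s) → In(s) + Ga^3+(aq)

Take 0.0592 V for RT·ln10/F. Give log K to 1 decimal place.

log K = 10.6

The In³⁺/In couple is reduced (cathode); E°cell = −0.35 − (−0.56) = +0.21 V with n = 3.
At equilibrium E = 0, so log K = nE°cell / 0.0592 = (3)(+0.21) / 0.0592 = 10.6.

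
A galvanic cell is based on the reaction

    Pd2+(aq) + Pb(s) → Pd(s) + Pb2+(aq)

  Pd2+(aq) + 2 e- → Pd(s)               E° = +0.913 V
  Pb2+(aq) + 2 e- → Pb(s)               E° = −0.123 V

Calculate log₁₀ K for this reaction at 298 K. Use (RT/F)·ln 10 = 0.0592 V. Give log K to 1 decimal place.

The Pd²⁺/Pd couple is reduced (cathode); E°cell = +0.913 − (−0.123) = +1.036 V with n = 2.
At equilibrium E = 0, so log K = nE°cell / 0.0592 = (2)(+1.036) / 0.0592 = 35.0.

log K = 35.0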